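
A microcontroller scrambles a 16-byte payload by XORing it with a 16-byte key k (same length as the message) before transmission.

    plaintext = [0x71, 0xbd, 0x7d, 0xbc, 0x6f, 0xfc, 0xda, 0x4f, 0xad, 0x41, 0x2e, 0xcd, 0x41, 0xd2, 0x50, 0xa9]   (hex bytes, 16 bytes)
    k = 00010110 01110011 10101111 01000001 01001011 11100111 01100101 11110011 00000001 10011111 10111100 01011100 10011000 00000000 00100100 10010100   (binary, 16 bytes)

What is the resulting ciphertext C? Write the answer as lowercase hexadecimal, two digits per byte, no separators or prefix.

XOR is its own inverse, so applying the key byte-wise gives the result directly.
byte 0: 71 ⊕ 16 = 67
byte 1: bd ⊕ 73 = ce
byte 2: 7d ⊕ af = d2
byte 3: bc ⊕ 41 = fd
byte 4: 6f ⊕ 4b = 24
byte 5: fc ⊕ e7 = 1b
byte 6: da ⊕ 65 = bf
byte 7: 4f ⊕ f3 = bc
byte 8: ad ⊕ 01 = ac
byte 9: 41 ⊕ 9f = de
byte 10: 2e ⊕ bc = 92
byte 11: cd ⊕ 5c = 91
byte 12: 41 ⊕ 98 = d9
byte 13: d2 ⊕ 00 = d2
byte 14: 50 ⊕ 24 = 74
byte 15: a9 ⊕ 94 = 3d

67ced2fd241bbfbcacde9291d9d2743d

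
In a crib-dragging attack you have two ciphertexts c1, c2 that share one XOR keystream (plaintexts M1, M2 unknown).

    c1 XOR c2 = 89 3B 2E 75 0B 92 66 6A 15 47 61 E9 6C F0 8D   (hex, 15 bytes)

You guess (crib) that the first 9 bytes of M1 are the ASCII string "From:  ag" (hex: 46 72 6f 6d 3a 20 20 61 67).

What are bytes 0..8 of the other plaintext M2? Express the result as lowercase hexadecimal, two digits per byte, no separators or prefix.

Since c1 ⊕ c2 = M1 ⊕ M2, XORing with the guessed M1 bytes yields the corresponding M2 bytes: M2 = (c1 ⊕ c2) ⊕ M1.
89 xor 46 = cf
3b xor 72 = 49
2e xor 6f = 41
75 xor 6d = 18
0b xor 3a = 31
92 xor 20 = b2
66 xor 20 = 46
6a xor 61 = 0b
15 xor 67 = 72

cf49411831b2460b72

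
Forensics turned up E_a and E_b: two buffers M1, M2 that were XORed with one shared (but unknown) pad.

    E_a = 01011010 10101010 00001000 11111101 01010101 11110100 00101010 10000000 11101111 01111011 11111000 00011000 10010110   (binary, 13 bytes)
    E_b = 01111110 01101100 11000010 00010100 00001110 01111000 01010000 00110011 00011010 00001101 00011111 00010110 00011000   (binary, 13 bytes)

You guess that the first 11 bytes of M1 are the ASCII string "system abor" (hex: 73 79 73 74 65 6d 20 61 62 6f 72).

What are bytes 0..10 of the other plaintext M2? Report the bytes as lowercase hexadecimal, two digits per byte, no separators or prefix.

57bfb99d3ee15ad2971995

First, E_a ⊕ E_b = (M1 ⊕ K) ⊕ (M2 ⊕ K) = M1 ⊕ M2, so the key drops out. Then M2 = (M1 ⊕ M2) ⊕ M1 over the first 11 bytes.
byte 0: (5a xor 7e) xor 73 = 24 xor 73 = 57
byte 1: (aa xor 6c) xor 79 = c6 xor 79 = bf
byte 2: (08 xor c2) xor 73 = ca xor 73 = b9
byte 3: (fd xor 14) xor 74 = e9 xor 74 = 9d
byte 4: (55 xor 0e) xor 65 = 5b xor 65 = 3e
byte 5: (f4 xor 78) xor 6d = 8c xor 6d = e1
byte 6: (2a xor 50) xor 20 = 7a xor 20 = 5a
byte 7: (80 xor 33) xor 61 = b3 xor 61 = d2
byte 8: (ef xor 1a) xor 62 = f5 xor 62 = 97
byte 9: (7b xor 0d) xor 6f = 76 xor 6f = 19
byte 10: (f8 xor 1f) xor 72 = e7 xor 72 = 95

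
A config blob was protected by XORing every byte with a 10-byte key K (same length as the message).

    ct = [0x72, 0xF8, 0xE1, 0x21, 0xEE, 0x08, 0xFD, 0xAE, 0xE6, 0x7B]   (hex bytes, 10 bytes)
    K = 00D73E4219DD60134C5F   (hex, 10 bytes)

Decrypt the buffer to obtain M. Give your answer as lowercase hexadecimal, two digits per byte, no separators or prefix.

722fdf63f7d59dbdaa24

byte 0: 72 XOR 00 = 72
byte 1: f8 XOR d7 = 2f
byte 2: e1 XOR 3e = df
byte 3: 21 XOR 42 = 63
byte 4: ee XOR 19 = f7
byte 5: 08 XOR dd = d5
byte 6: fd XOR 60 = 9d
byte 7: ae XOR 13 = bd
byte 8: e6 XOR 4c = aa
byte 9: 7b XOR 5f = 24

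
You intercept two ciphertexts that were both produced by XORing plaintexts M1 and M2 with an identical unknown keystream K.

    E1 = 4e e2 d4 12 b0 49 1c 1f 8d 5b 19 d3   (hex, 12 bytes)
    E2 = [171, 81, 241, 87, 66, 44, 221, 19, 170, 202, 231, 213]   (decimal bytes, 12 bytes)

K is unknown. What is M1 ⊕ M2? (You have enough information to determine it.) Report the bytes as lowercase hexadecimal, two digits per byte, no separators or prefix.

e5b32545f265c10c2791fe06

E1 ⊕ E2 = (M1 ⊕ K) ⊕ (M2 ⊕ K) = M1 ⊕ M2 — the shared key cancels under XOR.
 78 xor 171 = 229
226 xor  81 = 179
212 xor 241 =  37
 18 xor  87 =  69
176 xor  66 = 242
 73 xor  44 = 101
 28 xor 221 = 193
 31 xor  19 =  12
141 xor 170 =  39
 91 xor 202 = 145
 25 xor 231 = 254
211 xor 213 =   6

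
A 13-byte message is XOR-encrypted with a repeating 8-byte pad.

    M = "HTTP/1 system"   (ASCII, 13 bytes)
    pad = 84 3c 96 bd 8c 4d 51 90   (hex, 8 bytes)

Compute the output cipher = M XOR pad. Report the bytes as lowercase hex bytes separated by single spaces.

The 8-byte key repeats, so the effective keystream is 84 3c 96 bd 8c 4d 51 90 84 3c 96 bd 8c.
byte 0: 01001000 XOR 10000100 = 11001100
byte 1: 01010100 XOR 00111100 = 01101000
byte 2: 01010100 XOR 10010110 = 11000010
byte 3: 01010000 XOR 10111101 = 11101101
byte 4: 00101111 XOR 10001100 = 10100011
byte 5: 00110001 XOR 01001101 = 01111100
byte 6: 00100000 XOR 01010001 = 01110001
byte 7: 01110011 XOR 10010000 = 11100011
byte 8: 01111001 XOR 10000100 = 11111101
byte 9: 01110011 XOR 00111100 = 01001111
byte 10: 01110100 XOR 10010110 = 11100010
byte 11: 01100101 XOR 10111101 = 11011000
byte 12: 01101101 XOR 10001100 = 11100001

cc 68 c2 ed a3 7c 71 e3 fd 4f e2 d8 e1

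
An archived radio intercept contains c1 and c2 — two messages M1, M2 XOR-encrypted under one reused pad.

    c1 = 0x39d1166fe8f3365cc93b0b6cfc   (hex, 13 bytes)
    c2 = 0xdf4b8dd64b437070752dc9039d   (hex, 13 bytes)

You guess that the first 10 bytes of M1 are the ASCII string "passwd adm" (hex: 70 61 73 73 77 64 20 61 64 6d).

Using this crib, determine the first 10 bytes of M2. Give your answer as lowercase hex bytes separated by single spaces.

96 fb e8 ca d4 d4 66 4d d8 7b

First, c1 ⊕ c2 = (M1 ⊕ K) ⊕ (M2 ⊕ K) = M1 ⊕ M2, so the key drops out. Then M2 = (M1 ⊕ M2) ⊕ M1 over the first 10 bytes.
byte 0: (39 ^ df) ^ 70 = e6 ^ 70 = 96
byte 1: (d1 ^ 4b) ^ 61 = 9a ^ 61 = fb
byte 2: (16 ^ 8d) ^ 73 = 9b ^ 73 = e8
byte 3: (6f ^ d6) ^ 73 = b9 ^ 73 = ca
byte 4: (e8 ^ 4b) ^ 77 = a3 ^ 77 = d4
byte 5: (f3 ^ 43) ^ 64 = b0 ^ 64 = d4
byte 6: (36 ^ 70) ^ 20 = 46 ^ 20 = 66
byte 7: (5c ^ 70) ^ 61 = 2c ^ 61 = 4d
byte 8: (c9 ^ 75) ^ 64 = bc ^ 64 = d8
byte 9: (3b ^ 2d) ^ 6d = 16 ^ 6d = 7b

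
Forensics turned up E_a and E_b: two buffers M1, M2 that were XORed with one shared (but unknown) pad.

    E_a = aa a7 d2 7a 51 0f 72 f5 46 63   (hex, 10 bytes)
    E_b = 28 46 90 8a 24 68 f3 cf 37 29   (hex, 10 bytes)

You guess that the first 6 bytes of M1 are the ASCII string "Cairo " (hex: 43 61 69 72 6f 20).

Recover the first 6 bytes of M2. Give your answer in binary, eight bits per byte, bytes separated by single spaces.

11000001 10000000 00101011 10000010 00011010 01000111

First, E_a ⊕ E_b = (M1 ⊕ K) ⊕ (M2 ⊕ K) = M1 ⊕ M2, so the key drops out. Then M2 = (M1 ⊕ M2) ⊕ M1 over the first 6 bytes.
byte 0: (aa xor 28) xor 43 = 82 xor 43 = c1
byte 1: (a7 xor 46) xor 61 = e1 xor 61 = 80
byte 2: (d2 xor 90) xor 69 = 42 xor 69 = 2b
byte 3: (7a xor 8a) xor 72 = f0 xor 72 = 82
byte 4: (51 xor 24) xor 6f = 75 xor 6f = 1a
byte 5: (0f xor 68) xor 20 = 67 xor 20 = 47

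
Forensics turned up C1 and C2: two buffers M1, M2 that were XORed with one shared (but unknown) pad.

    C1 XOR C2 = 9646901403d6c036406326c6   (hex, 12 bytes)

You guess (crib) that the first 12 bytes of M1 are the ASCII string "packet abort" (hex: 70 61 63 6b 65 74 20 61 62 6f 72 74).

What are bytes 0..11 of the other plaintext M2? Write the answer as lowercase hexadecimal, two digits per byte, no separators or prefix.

Since C1 ⊕ C2 = M1 ⊕ M2, XORing with the guessed M1 bytes yields the corresponding M2 bytes: M2 = (C1 ⊕ C2) ⊕ M1.
96 XOR 70 = e6
46 XOR 61 = 27
90 XOR 63 = f3
14 XOR 6b = 7f
03 XOR 65 = 66
d6 XOR 74 = a2
c0 XOR 20 = e0
36 XOR 61 = 57
40 XOR 62 = 22
63 XOR 6f = 0c
26 XOR 72 = 54
c6 XOR 74 = b2

e627f37f66a2e057220c54b2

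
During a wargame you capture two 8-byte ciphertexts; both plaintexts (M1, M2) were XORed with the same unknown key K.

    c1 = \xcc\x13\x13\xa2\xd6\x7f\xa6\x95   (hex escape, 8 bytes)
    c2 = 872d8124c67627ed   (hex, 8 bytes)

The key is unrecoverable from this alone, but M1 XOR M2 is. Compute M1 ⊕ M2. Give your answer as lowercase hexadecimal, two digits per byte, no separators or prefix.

c1 ⊕ c2 = (M1 ⊕ K) ⊕ (M2 ⊕ K) = M1 ⊕ M2 — the shared key cancels under XOR.
cc xor 87 = 4b
13 xor 2d = 3e
13 xor 81 = 92
a2 xor 24 = 86
d6 xor c6 = 10
7f xor 76 = 09
a6 xor 27 = 81
95 xor ed = 78

4b3e928610098178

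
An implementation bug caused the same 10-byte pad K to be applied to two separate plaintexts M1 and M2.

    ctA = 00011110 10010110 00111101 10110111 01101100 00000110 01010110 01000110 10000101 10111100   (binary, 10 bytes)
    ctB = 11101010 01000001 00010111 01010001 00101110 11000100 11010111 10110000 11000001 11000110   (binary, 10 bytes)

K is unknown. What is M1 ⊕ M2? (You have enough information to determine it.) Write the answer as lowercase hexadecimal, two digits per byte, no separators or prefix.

ctA ⊕ ctB = (M1 ⊕ K) ⊕ (M2 ⊕ K) = M1 ⊕ M2 — the shared key cancels under XOR.
byte 0: 00011110 XOR 11101010 = 11110100
byte 1: 10010110 XOR 01000001 = 11010111
byte 2: 00111101 XOR 00010111 = 00101010
byte 3: 10110111 XOR 01010001 = 11100110
byte 4: 01101100 XOR 00101110 = 01000010
byte 5: 00000110 XOR 11000100 = 11000010
byte 6: 01010110 XOR 11010111 = 10000001
byte 7: 01000110 XOR 10110000 = 11110110
byte 8: 10000101 XOR 11000001 = 01000100
byte 9: 10111100 XOR 11000110 = 01111010

f4d72ae642c281f6447a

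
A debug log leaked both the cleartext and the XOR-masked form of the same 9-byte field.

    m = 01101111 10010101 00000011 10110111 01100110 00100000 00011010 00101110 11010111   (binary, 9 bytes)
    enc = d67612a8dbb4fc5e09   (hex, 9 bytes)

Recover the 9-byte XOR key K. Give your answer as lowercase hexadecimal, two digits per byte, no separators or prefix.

b9e3111fbd94e670de

Since enc = m ⊕ K, XORing both sides with m gives K = m ⊕ enc.
6f ^ d6 = b9
95 ^ 76 = e3
03 ^ 12 = 11
b7 ^ a8 = 1f
66 ^ db = bd
20 ^ b4 = 94
1a ^ fc = e6
2e ^ 5e = 70
d7 ^ 09 = de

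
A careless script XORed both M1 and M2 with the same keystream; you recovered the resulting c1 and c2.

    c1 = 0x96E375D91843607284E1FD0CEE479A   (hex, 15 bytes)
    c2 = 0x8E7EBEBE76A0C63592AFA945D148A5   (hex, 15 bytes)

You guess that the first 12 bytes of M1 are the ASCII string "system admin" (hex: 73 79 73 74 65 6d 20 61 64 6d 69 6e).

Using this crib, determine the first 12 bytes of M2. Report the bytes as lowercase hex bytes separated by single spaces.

First, c1 ⊕ c2 = (M1 ⊕ K) ⊕ (M2 ⊕ K) = M1 ⊕ M2, so the key drops out. Then M2 = (M1 ⊕ M2) ⊕ M1 over the first 12 bytes.
byte 0: (96 ^ 8e) ^ 73 = 18 ^ 73 = 6b
byte 1: (e3 ^ 7e) ^ 79 = 9d ^ 79 = e4
byte 2: (75 ^ be) ^ 73 = cb ^ 73 = b8
byte 3: (d9 ^ be) ^ 74 = 67 ^ 74 = 13
byte 4: (18 ^ 76) ^ 65 = 6e ^ 65 = 0b
byte 5: (43 ^ a0) ^ 6d = e3 ^ 6d = 8e
byte 6: (60 ^ c6) ^ 20 = a6 ^ 20 = 86
byte 7: (72 ^ 35) ^ 61 = 47 ^ 61 = 26
byte 8: (84 ^ 92) ^ 64 = 16 ^ 64 = 72
byte 9: (e1 ^ af) ^ 6d = 4e ^ 6d = 23
byte 10: (fd ^ a9) ^ 69 = 54 ^ 69 = 3d
byte 11: (0c ^ 45) ^ 6e = 49 ^ 6e = 27

6b e4 b8 13 0b 8e 86 26 72 23 3d 27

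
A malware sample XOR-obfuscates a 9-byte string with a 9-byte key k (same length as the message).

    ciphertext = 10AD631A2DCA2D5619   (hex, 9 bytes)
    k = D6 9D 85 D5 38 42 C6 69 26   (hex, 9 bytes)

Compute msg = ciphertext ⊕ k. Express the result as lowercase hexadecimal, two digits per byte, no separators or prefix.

10 xor d6 = c6
ad xor 9d = 30
63 xor 85 = e6
1a xor d5 = cf
2d xor 38 = 15
ca xor 42 = 88
2d xor c6 = eb
56 xor 69 = 3f
19 xor 26 = 3f

c630e6cf1588eb3f3f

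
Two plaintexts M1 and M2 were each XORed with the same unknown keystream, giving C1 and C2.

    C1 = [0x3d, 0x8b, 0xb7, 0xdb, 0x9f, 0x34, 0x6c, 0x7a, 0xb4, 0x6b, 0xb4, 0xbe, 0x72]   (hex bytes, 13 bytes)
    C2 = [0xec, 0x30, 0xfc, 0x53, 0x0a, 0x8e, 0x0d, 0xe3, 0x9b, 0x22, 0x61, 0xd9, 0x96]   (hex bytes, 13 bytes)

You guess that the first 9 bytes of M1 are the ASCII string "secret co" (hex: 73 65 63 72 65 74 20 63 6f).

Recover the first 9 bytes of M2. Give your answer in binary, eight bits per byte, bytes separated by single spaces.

First, C1 ⊕ C2 = (M1 ⊕ K) ⊕ (M2 ⊕ K) = M1 ⊕ M2, so the key drops out. Then M2 = (M1 ⊕ M2) ⊕ M1 over the first 9 bytes.
byte 0: (3d ^ ec) ^ 73 = d1 ^ 73 = a2
byte 1: (8b ^ 30) ^ 65 = bb ^ 65 = de
byte 2: (b7 ^ fc) ^ 63 = 4b ^ 63 = 28
byte 3: (db ^ 53) ^ 72 = 88 ^ 72 = fa
byte 4: (9f ^ 0a) ^ 65 = 95 ^ 65 = f0
byte 5: (34 ^ 8e) ^ 74 = ba ^ 74 = ce
byte 6: (6c ^ 0d) ^ 20 = 61 ^ 20 = 41
byte 7: (7a ^ e3) ^ 63 = 99 ^ 63 = fa
byte 8: (b4 ^ 9b) ^ 6f = 2f ^ 6f = 40

10100010 11011110 00101000 11111010 11110000 11001110 01000001 11111010 01000000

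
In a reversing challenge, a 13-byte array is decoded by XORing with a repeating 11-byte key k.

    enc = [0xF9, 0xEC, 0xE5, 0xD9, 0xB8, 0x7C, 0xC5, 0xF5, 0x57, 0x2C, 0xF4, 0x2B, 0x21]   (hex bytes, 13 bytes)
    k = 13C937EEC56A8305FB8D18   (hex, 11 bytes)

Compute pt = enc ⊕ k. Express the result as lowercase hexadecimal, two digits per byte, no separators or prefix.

ea25d2377d1646f0aca1ec38e8

The 11-byte key repeats, so the effective keystream is 13 c9 37 ee c5 6a 83 05 fb 8d 18 13 c9.
byte 0: 249 xor  19 = 234
byte 1: 236 xor 201 =  37
byte 2: 229 xor  55 = 210
byte 3: 217 xor 238 =  55
byte 4: 184 xor 197 = 125
byte 5: 124 xor 106 =  22
byte 6: 197 xor 131 =  70
byte 7: 245 xor   5 = 240
byte 8:  87 xor 251 = 172
byte 9:  44 xor 141 = 161
byte 10: 244 xor  24 = 236
byte 11:  43 xor  19 =  56
byte 12:  33 xor 201 = 232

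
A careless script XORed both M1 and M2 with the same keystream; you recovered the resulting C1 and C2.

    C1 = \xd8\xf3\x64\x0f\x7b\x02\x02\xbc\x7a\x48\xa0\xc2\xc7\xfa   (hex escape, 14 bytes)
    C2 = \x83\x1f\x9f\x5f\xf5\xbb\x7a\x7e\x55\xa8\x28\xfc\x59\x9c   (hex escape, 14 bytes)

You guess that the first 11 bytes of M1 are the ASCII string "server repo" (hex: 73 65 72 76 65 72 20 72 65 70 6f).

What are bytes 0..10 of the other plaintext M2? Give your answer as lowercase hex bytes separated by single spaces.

28 89 89 26 eb cb 58 b0 4a 90 e7

First, C1 ⊕ C2 = (M1 ⊕ K) ⊕ (M2 ⊕ K) = M1 ⊕ M2, so the key drops out. Then M2 = (M1 ⊕ M2) ⊕ M1 over the first 11 bytes.
byte 0: (d8 XOR 83) XOR 73 = 5b XOR 73 = 28
byte 1: (f3 XOR 1f) XOR 65 = ec XOR 65 = 89
byte 2: (64 XOR 9f) XOR 72 = fb XOR 72 = 89
byte 3: (0f XOR 5f) XOR 76 = 50 XOR 76 = 26
byte 4: (7b XOR f5) XOR 65 = 8e XOR 65 = eb
byte 5: (02 XOR bb) XOR 72 = b9 XOR 72 = cb
byte 6: (02 XOR 7a) XOR 20 = 78 XOR 20 = 58
byte 7: (bc XOR 7e) XOR 72 = c2 XOR 72 = b0
byte 8: (7a XOR 55) XOR 65 = 2f XOR 65 = 4a
byte 9: (48 XOR a8) XOR 70 = e0 XOR 70 = 90
byte 10: (a0 XOR 28) XOR 6f = 88 XOR 6f = e7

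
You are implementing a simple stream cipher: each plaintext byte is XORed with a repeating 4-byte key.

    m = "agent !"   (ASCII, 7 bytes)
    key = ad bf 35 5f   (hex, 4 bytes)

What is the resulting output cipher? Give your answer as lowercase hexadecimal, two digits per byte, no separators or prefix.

The 4-byte key repeats, so the effective keystream is ad bf 35 5f ad bf 35.
byte 0: 61 XOR ad = cc
byte 1: 67 XOR bf = d8
byte 2: 65 XOR 35 = 50
byte 3: 6e XOR 5f = 31
byte 4: 74 XOR ad = d9
byte 5: 20 XOR bf = 9f
byte 6: 21 XOR 35 = 14

ccd85031d99f14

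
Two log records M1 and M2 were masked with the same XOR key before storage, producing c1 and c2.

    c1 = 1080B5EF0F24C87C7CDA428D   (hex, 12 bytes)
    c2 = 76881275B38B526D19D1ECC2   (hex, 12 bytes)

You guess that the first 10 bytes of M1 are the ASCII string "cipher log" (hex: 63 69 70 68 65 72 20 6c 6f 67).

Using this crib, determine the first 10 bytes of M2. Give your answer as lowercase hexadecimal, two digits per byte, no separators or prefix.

First, c1 ⊕ c2 = (M1 ⊕ K) ⊕ (M2 ⊕ K) = M1 ⊕ M2, so the key drops out. Then M2 = (M1 ⊕ M2) ⊕ M1 over the first 10 bytes.
byte 0: (10 ^ 76) ^ 63 = 66 ^ 63 = 05
byte 1: (80 ^ 88) ^ 69 = 08 ^ 69 = 61
byte 2: (b5 ^ 12) ^ 70 = a7 ^ 70 = d7
byte 3: (ef ^ 75) ^ 68 = 9a ^ 68 = f2
byte 4: (0f ^ b3) ^ 65 = bc ^ 65 = d9
byte 5: (24 ^ 8b) ^ 72 = af ^ 72 = dd
byte 6: (c8 ^ 52) ^ 20 = 9a ^ 20 = ba
byte 7: (7c ^ 6d) ^ 6c = 11 ^ 6c = 7d
byte 8: (7c ^ 19) ^ 6f = 65 ^ 6f = 0a
byte 9: (da ^ d1) ^ 67 = 0b ^ 67 = 6c

0561d7f2d9ddba7d0a6c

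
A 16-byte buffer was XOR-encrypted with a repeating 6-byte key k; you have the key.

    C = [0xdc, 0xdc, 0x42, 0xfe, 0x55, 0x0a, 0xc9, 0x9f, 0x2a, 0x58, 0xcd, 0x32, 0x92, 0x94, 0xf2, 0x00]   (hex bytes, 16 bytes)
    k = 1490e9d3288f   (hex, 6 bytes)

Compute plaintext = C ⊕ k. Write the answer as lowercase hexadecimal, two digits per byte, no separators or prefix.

The 6-byte key repeats, so the effective keystream is 14 90 e9 d3 28 8f 14 90 e9 d3 28 8f 14 90 e9 d3.
byte 0: dc xor 14 = c8
byte 1: dc xor 90 = 4c
byte 2: 42 xor e9 = ab
byte 3: fe xor d3 = 2d
byte 4: 55 xor 28 = 7d
byte 5: 0a xor 8f = 85
byte 6: c9 xor 14 = dd
byte 7: 9f xor 90 = 0f
byte 8: 2a xor e9 = c3
byte 9: 58 xor d3 = 8b
byte 10: cd xor 28 = e5
byte 11: 32 xor 8f = bd
byte 12: 92 xor 14 = 86
byte 13: 94 xor 90 = 04
byte 14: f2 xor e9 = 1b
byte 15: 00 xor d3 = d3

c84cab2d7d85dd0fc38be5bd86041bd3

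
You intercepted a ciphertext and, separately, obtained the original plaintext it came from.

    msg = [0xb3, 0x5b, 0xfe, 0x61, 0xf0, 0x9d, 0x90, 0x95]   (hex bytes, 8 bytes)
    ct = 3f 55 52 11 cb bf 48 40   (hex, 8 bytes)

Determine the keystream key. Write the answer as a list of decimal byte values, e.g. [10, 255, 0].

[140, 14, 172, 112, 59, 34, 216, 213]

Since ct = msg ⊕ key, XORing both sides with msg gives key = msg ⊕ ct.
b3 XOR 3f = 8c
5b XOR 55 = 0e
fe XOR 52 = ac
61 XOR 11 = 70
f0 XOR cb = 3b
9d XOR bf = 22
90 XOR 48 = d8
95 XOR 40 = d5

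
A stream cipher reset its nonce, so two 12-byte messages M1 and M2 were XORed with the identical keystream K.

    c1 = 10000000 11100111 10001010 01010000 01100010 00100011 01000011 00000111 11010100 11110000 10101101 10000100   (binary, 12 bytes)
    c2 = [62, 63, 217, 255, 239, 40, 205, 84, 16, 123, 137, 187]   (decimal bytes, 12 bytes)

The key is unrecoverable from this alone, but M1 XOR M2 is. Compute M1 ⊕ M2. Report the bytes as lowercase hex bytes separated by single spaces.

c1 ⊕ c2 = (M1 ⊕ K) ⊕ (M2 ⊕ K) = M1 ⊕ M2 — the shared key cancels under XOR.
80 ⊕ 3e = be
e7 ⊕ 3f = d8
8a ⊕ d9 = 53
50 ⊕ ff = af
62 ⊕ ef = 8d
23 ⊕ 28 = 0b
43 ⊕ cd = 8e
07 ⊕ 54 = 53
d4 ⊕ 10 = c4
f0 ⊕ 7b = 8b
ad ⊕ 89 = 24
84 ⊕ bb = 3f

be d8 53 af 8d 0b 8e 53 c4 8b 24 3f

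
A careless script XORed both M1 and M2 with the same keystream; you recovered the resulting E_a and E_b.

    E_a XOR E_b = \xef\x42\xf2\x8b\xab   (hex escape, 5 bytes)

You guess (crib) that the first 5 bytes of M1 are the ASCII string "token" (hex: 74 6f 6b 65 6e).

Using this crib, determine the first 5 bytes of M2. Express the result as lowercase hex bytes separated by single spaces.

9b 2d 99 ee c5

Since E_a ⊕ E_b = M1 ⊕ M2, XORing with the guessed M1 bytes yields the corresponding M2 bytes: M2 = (E_a ⊕ E_b) ⊕ M1.
ef XOR 74 = 9b
42 XOR 6f = 2d
f2 XOR 6b = 99
8b XOR 65 = ee
ab XOR 6e = c5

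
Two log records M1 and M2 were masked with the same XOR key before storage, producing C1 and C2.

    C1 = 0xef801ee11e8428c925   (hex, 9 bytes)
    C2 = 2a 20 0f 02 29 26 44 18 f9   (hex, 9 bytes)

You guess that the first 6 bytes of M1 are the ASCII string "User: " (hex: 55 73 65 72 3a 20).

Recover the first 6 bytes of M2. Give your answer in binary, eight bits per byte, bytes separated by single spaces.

10010000 11010011 01110100 10010001 00001101 10000010

First, C1 ⊕ C2 = (M1 ⊕ K) ⊕ (M2 ⊕ K) = M1 ⊕ M2, so the key drops out. Then M2 = (M1 ⊕ M2) ⊕ M1 over the first 6 bytes.
byte 0: (ef xor 2a) xor 55 = c5 xor 55 = 90
byte 1: (80 xor 20) xor 73 = a0 xor 73 = d3
byte 2: (1e xor 0f) xor 65 = 11 xor 65 = 74
byte 3: (e1 xor 02) xor 72 = e3 xor 72 = 91
byte 4: (1e xor 29) xor 3a = 37 xor 3a = 0d
byte 5: (84 xor 26) xor 20 = a2 xor 20 = 82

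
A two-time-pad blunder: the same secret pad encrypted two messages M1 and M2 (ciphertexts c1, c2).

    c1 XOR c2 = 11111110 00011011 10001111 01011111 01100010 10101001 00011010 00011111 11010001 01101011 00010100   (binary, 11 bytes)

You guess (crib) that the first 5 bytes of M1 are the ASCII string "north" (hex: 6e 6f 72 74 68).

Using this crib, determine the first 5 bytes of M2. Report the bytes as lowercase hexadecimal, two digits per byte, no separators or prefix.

Since c1 ⊕ c2 = M1 ⊕ M2, XORing with the guessed M1 bytes yields the corresponding M2 bytes: M2 = (c1 ⊕ c2) ⊕ M1.
254 ⊕ 110 = 144
 27 ⊕ 111 = 116
143 ⊕ 114 = 253
 95 ⊕ 116 =  43
 98 ⊕ 104 =  10

9074fd2b0a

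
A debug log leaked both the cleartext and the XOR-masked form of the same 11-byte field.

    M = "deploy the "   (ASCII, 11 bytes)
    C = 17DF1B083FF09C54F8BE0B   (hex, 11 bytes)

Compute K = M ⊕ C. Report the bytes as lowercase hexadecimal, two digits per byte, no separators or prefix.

Since C = M ⊕ K, XORing both sides with M gives K = M ⊕ C.
01100100 ^ 00010111 = 01110011
01100101 ^ 11011111 = 10111010
01110000 ^ 00011011 = 01101011
01101100 ^ 00001000 = 01100100
01101111 ^ 00111111 = 01010000
01111001 ^ 11110000 = 10001001
00100000 ^ 10011100 = 10111100
01110100 ^ 01010100 = 00100000
01101000 ^ 11111000 = 10010000
01100101 ^ 10111110 = 11011011
00100000 ^ 00001011 = 00101011

73ba6b645089bc2090db2b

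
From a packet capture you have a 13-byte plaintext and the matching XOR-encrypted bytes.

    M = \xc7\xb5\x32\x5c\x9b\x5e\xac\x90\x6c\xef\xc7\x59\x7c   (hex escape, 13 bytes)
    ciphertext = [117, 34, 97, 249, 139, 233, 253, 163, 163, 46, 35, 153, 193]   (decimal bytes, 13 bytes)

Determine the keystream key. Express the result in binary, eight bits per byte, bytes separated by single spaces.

10110010 10010111 01010011 10100101 00010000 10110111 01010001 00110011 11001111 11000001 11100100 11000000 10111101

Since ciphertext = M ⊕ key, XORing both sides with M gives key = M ⊕ ciphertext.
199 ^ 117 = 178
181 ^  34 = 151
 50 ^  97 =  83
 92 ^ 249 = 165
155 ^ 139 =  16
 94 ^ 233 = 183
172 ^ 253 =  81
144 ^ 163 =  51
108 ^ 163 = 207
239 ^  46 = 193
199 ^  35 = 228
 89 ^ 153 = 192
124 ^ 193 = 189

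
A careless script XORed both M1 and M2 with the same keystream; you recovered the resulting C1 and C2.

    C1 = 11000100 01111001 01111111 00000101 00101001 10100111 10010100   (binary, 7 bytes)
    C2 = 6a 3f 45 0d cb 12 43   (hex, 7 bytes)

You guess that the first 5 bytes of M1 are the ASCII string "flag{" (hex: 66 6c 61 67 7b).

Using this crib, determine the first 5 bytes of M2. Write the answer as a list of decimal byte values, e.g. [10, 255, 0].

First, C1 ⊕ C2 = (M1 ⊕ K) ⊕ (M2 ⊕ K) = M1 ⊕ M2, so the key drops out. Then M2 = (M1 ⊕ M2) ⊕ M1 over the first 5 bytes.
byte 0: (c4 XOR 6a) XOR 66 = ae XOR 66 = c8
byte 1: (79 XOR 3f) XOR 6c = 46 XOR 6c = 2a
byte 2: (7f XOR 45) XOR 61 = 3a XOR 61 = 5b
byte 3: (05 XOR 0d) XOR 67 = 08 XOR 67 = 6f
byte 4: (29 XOR cb) XOR 7b = e2 XOR 7b = 99

[200, 42, 91, 111, 153]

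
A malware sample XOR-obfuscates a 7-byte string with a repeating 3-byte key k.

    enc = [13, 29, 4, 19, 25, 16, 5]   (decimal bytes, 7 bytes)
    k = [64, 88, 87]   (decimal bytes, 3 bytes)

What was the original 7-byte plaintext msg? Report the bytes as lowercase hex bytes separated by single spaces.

4d 45 53 53 41 47 45

The 3-byte key repeats, so the effective keystream is 40 58 57 40 58 57 40.
byte 0: 0d XOR 40 = 4d
byte 1: 1d XOR 58 = 45
byte 2: 04 XOR 57 = 53
byte 3: 13 XOR 40 = 53
byte 4: 19 XOR 58 = 41
byte 5: 10 XOR 57 = 47
byte 6: 05 XOR 40 = 45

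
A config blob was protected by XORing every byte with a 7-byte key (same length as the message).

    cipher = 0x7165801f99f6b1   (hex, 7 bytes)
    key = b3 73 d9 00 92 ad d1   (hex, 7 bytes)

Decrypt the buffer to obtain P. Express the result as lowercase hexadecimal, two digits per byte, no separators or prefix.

XOR is its own inverse, so applying the key byte-wise gives the result directly.
71 ^ b3 = c2
65 ^ 73 = 16
80 ^ d9 = 59
1f ^ 00 = 1f
99 ^ 92 = 0b
f6 ^ ad = 5b
b1 ^ d1 = 60

c216591f0b5b60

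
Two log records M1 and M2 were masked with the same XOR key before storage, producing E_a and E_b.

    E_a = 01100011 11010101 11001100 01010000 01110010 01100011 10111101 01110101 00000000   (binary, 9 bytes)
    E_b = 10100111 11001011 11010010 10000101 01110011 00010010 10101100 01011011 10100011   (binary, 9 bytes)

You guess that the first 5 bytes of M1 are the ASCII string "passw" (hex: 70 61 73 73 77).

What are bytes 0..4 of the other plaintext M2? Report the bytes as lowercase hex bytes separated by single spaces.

First, E_a ⊕ E_b = (M1 ⊕ K) ⊕ (M2 ⊕ K) = M1 ⊕ M2, so the key drops out. Then M2 = (M1 ⊕ M2) ⊕ M1 over the first 5 bytes.
byte 0: (63 xor a7) xor 70 = c4 xor 70 = b4
byte 1: (d5 xor cb) xor 61 = 1e xor 61 = 7f
byte 2: (cc xor d2) xor 73 = 1e xor 73 = 6d
byte 3: (50 xor 85) xor 73 = d5 xor 73 = a6
byte 4: (72 xor 73) xor 77 = 01 xor 77 = 76

b4 7f 6d a6 76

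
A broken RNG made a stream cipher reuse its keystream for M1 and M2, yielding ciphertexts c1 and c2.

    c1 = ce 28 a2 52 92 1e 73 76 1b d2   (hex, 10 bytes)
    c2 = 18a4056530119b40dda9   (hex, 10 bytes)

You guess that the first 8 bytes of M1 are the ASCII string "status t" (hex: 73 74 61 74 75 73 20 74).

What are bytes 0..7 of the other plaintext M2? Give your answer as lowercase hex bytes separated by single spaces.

a5 f8 c6 43 d7 7c c8 42

First, c1 ⊕ c2 = (M1 ⊕ K) ⊕ (M2 ⊕ K) = M1 ⊕ M2, so the key drops out. Then M2 = (M1 ⊕ M2) ⊕ M1 over the first 8 bytes.
byte 0: (ce ⊕ 18) ⊕ 73 = d6 ⊕ 73 = a5
byte 1: (28 ⊕ a4) ⊕ 74 = 8c ⊕ 74 = f8
byte 2: (a2 ⊕ 05) ⊕ 61 = a7 ⊕ 61 = c6
byte 3: (52 ⊕ 65) ⊕ 74 = 37 ⊕ 74 = 43
byte 4: (92 ⊕ 30) ⊕ 75 = a2 ⊕ 75 = d7
byte 5: (1e ⊕ 11) ⊕ 73 = 0f ⊕ 73 = 7c
byte 6: (73 ⊕ 9b) ⊕ 20 = e8 ⊕ 20 = c8
byte 7: (76 ⊕ 40) ⊕ 74 = 36 ⊕ 74 = 42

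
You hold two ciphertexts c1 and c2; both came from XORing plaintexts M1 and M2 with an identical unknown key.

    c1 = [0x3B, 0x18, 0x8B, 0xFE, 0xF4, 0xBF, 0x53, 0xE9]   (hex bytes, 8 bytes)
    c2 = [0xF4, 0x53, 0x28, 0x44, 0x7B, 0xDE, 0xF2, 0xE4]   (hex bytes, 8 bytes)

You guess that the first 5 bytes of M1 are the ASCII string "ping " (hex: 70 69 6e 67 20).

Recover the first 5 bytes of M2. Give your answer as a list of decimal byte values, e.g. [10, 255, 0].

First, c1 ⊕ c2 = (M1 ⊕ K) ⊕ (M2 ⊕ K) = M1 ⊕ M2, so the key drops out. Then M2 = (M1 ⊕ M2) ⊕ M1 over the first 5 bytes.
byte 0: (3b ^ f4) ^ 70 = cf ^ 70 = bf
byte 1: (18 ^ 53) ^ 69 = 4b ^ 69 = 22
byte 2: (8b ^ 28) ^ 6e = a3 ^ 6e = cd
byte 3: (fe ^ 44) ^ 67 = ba ^ 67 = dd
byte 4: (f4 ^ 7b) ^ 20 = 8f ^ 20 = af

[191, 34, 205, 221, 175]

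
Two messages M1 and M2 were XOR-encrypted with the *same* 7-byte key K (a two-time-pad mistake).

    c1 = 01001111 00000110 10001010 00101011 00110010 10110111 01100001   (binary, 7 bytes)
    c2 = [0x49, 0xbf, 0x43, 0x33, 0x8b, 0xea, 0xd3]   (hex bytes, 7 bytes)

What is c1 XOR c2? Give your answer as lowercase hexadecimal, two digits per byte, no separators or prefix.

06b9c918b95db2

c1 ⊕ c2 = (M1 ⊕ K) ⊕ (M2 ⊕ K) = M1 ⊕ M2 — the shared key cancels under XOR.
4f ^ 49 = 06
06 ^ bf = b9
8a ^ 43 = c9
2b ^ 33 = 18
32 ^ 8b = b9
b7 ^ ea = 5d
61 ^ d3 = b2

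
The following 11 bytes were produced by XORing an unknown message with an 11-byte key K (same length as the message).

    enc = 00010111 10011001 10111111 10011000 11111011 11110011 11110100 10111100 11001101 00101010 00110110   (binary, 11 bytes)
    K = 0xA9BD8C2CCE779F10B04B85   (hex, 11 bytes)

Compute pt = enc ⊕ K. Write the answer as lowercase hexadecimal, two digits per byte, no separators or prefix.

17 ⊕ a9 = be
99 ⊕ bd = 24
bf ⊕ 8c = 33
98 ⊕ 2c = b4
fb ⊕ ce = 35
f3 ⊕ 77 = 84
f4 ⊕ 9f = 6b
bc ⊕ 10 = ac
cd ⊕ b0 = 7d
2a ⊕ 4b = 61
36 ⊕ 85 = b3

be2433b435846bac7d61b3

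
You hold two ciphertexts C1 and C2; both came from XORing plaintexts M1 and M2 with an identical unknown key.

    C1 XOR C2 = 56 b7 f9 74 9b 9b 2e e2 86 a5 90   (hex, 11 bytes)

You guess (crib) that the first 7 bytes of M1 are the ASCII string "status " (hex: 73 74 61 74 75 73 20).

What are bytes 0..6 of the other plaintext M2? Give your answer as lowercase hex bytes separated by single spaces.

Since C1 ⊕ C2 = M1 ⊕ M2, XORing with the guessed M1 bytes yields the corresponding M2 bytes: M2 = (C1 ⊕ C2) ⊕ M1.
 86 ⊕ 115 =  37
183 ⊕ 116 = 195
249 ⊕  97 = 152
116 ⊕ 116 =   0
155 ⊕ 117 = 238
155 ⊕ 115 = 232
 46 ⊕  32 =  14

25 c3 98 00 ee e8 0e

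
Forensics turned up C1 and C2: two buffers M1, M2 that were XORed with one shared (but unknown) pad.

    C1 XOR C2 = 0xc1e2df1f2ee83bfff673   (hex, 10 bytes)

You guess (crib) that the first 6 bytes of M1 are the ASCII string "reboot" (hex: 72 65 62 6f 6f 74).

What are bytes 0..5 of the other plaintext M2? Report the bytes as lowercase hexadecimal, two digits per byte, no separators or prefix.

Since C1 ⊕ C2 = M1 ⊕ M2, XORing with the guessed M1 bytes yields the corresponding M2 bytes: M2 = (C1 ⊕ C2) ⊕ M1.
byte 0: c1 xor 72 = b3
byte 1: e2 xor 65 = 87
byte 2: df xor 62 = bd
byte 3: 1f xor 6f = 70
byte 4: 2e xor 6f = 41
byte 5: e8 xor 74 = 9c

b387bd70419c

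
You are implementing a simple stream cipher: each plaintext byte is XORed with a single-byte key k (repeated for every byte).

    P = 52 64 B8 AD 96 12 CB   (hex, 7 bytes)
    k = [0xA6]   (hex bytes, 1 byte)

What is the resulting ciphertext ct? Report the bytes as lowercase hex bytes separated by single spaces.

The 1-byte key repeats, so the effective keystream is a6 a6 a6 a6 a6 a6 a6.
byte 0:  82 xor 166 = 244
byte 1: 100 xor 166 = 194
byte 2: 184 xor 166 =  30
byte 3: 173 xor 166 =  11
byte 4: 150 xor 166 =  48
byte 5:  18 xor 166 = 180
byte 6: 203 xor 166 = 109

f4 c2 1e 0b 30 b4 6d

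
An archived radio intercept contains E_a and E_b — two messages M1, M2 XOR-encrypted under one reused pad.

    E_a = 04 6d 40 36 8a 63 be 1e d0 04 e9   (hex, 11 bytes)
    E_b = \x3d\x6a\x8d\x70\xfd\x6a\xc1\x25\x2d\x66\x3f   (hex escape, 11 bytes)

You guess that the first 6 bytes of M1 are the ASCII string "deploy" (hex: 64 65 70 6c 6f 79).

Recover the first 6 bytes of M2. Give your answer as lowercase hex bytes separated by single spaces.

5d 62 bd 2a 18 70

First, E_a ⊕ E_b = (M1 ⊕ K) ⊕ (M2 ⊕ K) = M1 ⊕ M2, so the key drops out. Then M2 = (M1 ⊕ M2) ⊕ M1 over the first 6 bytes.
byte 0: (04 ^ 3d) ^ 64 = 39 ^ 64 = 5d
byte 1: (6d ^ 6a) ^ 65 = 07 ^ 65 = 62
byte 2: (40 ^ 8d) ^ 70 = cd ^ 70 = bd
byte 3: (36 ^ 70) ^ 6c = 46 ^ 6c = 2a
byte 4: (8a ^ fd) ^ 6f = 77 ^ 6f = 18
byte 5: (63 ^ 6a) ^ 79 = 09 ^ 79 = 70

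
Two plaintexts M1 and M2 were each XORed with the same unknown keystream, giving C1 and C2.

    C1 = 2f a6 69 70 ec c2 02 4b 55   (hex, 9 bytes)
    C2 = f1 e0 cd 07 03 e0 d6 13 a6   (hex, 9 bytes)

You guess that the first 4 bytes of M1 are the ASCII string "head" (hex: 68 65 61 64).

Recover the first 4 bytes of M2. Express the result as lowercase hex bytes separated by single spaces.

b6 23 c5 13

First, C1 ⊕ C2 = (M1 ⊕ K) ⊕ (M2 ⊕ K) = M1 ⊕ M2, so the key drops out. Then M2 = (M1 ⊕ M2) ⊕ M1 over the first 4 bytes.
byte 0: (2f xor f1) xor 68 = de xor 68 = b6
byte 1: (a6 xor e0) xor 65 = 46 xor 65 = 23
byte 2: (69 xor cd) xor 61 = a4 xor 61 = c5
byte 3: (70 xor 07) xor 64 = 77 xor 64 = 13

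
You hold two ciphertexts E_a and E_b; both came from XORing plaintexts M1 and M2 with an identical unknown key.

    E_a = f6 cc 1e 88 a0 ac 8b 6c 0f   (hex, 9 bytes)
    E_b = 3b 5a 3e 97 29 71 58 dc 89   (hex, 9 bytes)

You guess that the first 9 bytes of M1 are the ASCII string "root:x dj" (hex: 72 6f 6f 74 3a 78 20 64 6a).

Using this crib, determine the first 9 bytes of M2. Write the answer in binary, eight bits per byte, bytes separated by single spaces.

First, E_a ⊕ E_b = (M1 ⊕ K) ⊕ (M2 ⊕ K) = M1 ⊕ M2, so the key drops out. Then M2 = (M1 ⊕ M2) ⊕ M1 over the first 9 bytes.
byte 0: (f6 ^ 3b) ^ 72 = cd ^ 72 = bf
byte 1: (cc ^ 5a) ^ 6f = 96 ^ 6f = f9
byte 2: (1e ^ 3e) ^ 6f = 20 ^ 6f = 4f
byte 3: (88 ^ 97) ^ 74 = 1f ^ 74 = 6b
byte 4: (a0 ^ 29) ^ 3a = 89 ^ 3a = b3
byte 5: (ac ^ 71) ^ 78 = dd ^ 78 = a5
byte 6: (8b ^ 58) ^ 20 = d3 ^ 20 = f3
byte 7: (6c ^ dc) ^ 64 = b0 ^ 64 = d4
byte 8: (0f ^ 89) ^ 6a = 86 ^ 6a = ec

10111111 11111001 01001111 01101011 10110011 10100101 11110011 11010100 11101100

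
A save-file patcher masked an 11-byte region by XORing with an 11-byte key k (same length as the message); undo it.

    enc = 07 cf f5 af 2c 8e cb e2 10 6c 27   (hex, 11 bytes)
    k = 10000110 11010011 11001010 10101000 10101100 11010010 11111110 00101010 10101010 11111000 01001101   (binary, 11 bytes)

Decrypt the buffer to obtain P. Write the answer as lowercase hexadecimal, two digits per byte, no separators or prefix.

  7 xor 134 = 129
207 xor 211 =  28
245 xor 202 =  63
175 xor 168 =   7
 44 xor 172 = 128
142 xor 210 =  92
203 xor 254 =  53
226 xor  42 = 200
 16 xor 170 = 186
108 xor 248 = 148
 39 xor  77 = 106

811c3f07805c35c8ba946a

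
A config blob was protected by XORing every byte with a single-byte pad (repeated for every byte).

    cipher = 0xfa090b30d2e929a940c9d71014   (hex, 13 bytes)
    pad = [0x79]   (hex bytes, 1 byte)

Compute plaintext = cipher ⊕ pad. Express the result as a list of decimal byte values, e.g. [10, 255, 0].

[131, 112, 114, 73, 171, 144, 80, 208, 57, 176, 174, 105, 109]

The 1-byte key repeats, so the effective keystream is 79 79 79 79 79 79 79 79 79 79 79 79 79.
byte 0: fa xor 79 = 83
byte 1: 09 xor 79 = 70
byte 2: 0b xor 79 = 72
byte 3: 30 xor 79 = 49
byte 4: d2 xor 79 = ab
byte 5: e9 xor 79 = 90
byte 6: 29 xor 79 = 50
byte 7: a9 xor 79 = d0
byte 8: 40 xor 79 = 39
byte 9: c9 xor 79 = b0
byte 10: d7 xor 79 = ae
byte 11: 10 xor 79 = 69
byte 12: 14 xor 79 = 6d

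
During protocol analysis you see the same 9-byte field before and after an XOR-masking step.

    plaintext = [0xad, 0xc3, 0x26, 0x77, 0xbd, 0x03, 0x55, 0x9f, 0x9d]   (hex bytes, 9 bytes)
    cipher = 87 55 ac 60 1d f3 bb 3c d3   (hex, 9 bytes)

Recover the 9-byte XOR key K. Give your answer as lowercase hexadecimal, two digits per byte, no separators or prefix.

2a968a17a0f0eea34e

Since cipher = plaintext ⊕ K, XORing both sides with plaintext gives K = plaintext ⊕ cipher.
ad xor 87 = 2a
c3 xor 55 = 96
26 xor ac = 8a
77 xor 60 = 17
bd xor 1d = a0
03 xor f3 = f0
55 xor bb = ee
9f xor 3c = a3
9d xor d3 = 4e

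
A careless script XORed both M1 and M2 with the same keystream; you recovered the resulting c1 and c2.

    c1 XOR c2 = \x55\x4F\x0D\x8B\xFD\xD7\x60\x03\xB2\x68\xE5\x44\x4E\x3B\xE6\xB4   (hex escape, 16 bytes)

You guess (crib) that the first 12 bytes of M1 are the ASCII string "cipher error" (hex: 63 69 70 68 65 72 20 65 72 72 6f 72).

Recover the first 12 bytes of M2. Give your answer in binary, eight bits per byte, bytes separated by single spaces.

00110110 00100110 01111101 11100011 10011000 10100101 01000000 01100110 11000000 00011010 10001010 00110110

Since c1 ⊕ c2 = M1 ⊕ M2, XORing with the guessed M1 bytes yields the corresponding M2 bytes: M2 = (c1 ⊕ c2) ⊕ M1.
 85 XOR  99 =  54
 79 XOR 105 =  38
 13 XOR 112 = 125
139 XOR 104 = 227
253 XOR 101 = 152
215 XOR 114 = 165
 96 XOR  32 =  64
  3 XOR 101 = 102
178 XOR 114 = 192
104 XOR 114 =  26
229 XOR 111 = 138
 68 XOR 114 =  54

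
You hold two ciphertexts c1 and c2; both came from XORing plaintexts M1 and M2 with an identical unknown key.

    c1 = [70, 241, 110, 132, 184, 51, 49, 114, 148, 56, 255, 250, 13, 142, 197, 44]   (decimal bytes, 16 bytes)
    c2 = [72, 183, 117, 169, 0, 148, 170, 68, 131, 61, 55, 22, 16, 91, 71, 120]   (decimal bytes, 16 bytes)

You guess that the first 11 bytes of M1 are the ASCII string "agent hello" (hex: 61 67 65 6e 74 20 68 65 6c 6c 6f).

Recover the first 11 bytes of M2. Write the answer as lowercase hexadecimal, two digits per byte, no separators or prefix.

First, c1 ⊕ c2 = (M1 ⊕ K) ⊕ (M2 ⊕ K) = M1 ⊕ M2, so the key drops out. Then M2 = (M1 ⊕ M2) ⊕ M1 over the first 11 bytes.
byte 0: (46 xor 48) xor 61 = 0e xor 61 = 6f
byte 1: (f1 xor b7) xor 67 = 46 xor 67 = 21
byte 2: (6e xor 75) xor 65 = 1b xor 65 = 7e
byte 3: (84 xor a9) xor 6e = 2d xor 6e = 43
byte 4: (b8 xor 00) xor 74 = b8 xor 74 = cc
byte 5: (33 xor 94) xor 20 = a7 xor 20 = 87
byte 6: (31 xor aa) xor 68 = 9b xor 68 = f3
byte 7: (72 xor 44) xor 65 = 36 xor 65 = 53
byte 8: (94 xor 83) xor 6c = 17 xor 6c = 7b
byte 9: (38 xor 3d) xor 6c = 05 xor 6c = 69
byte 10: (ff xor 37) xor 6f = c8 xor 6f = a7

6f217e43cc87f3537b69a7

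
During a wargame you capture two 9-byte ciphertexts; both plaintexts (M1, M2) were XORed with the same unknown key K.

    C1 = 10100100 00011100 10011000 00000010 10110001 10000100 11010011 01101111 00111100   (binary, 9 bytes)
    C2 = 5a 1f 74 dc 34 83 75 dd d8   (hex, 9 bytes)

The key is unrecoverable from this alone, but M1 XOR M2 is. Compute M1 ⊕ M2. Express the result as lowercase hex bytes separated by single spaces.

C1 ⊕ C2 = (M1 ⊕ K) ⊕ (M2 ⊕ K) = M1 ⊕ M2 — the shared key cancels under XOR.
a4 ^ 5a = fe
1c ^ 1f = 03
98 ^ 74 = ec
02 ^ dc = de
b1 ^ 34 = 85
84 ^ 83 = 07
d3 ^ 75 = a6
6f ^ dd = b2
3c ^ d8 = e4

fe 03 ec de 85 07 a6 b2 e4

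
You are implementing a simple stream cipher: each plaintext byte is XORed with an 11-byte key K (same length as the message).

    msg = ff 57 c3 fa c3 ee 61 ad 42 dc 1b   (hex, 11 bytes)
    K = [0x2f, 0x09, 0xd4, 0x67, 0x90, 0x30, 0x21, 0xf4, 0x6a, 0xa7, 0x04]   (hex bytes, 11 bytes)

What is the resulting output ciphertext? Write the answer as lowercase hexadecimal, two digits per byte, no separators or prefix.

d05e179d53de4059287b1f

XOR is its own inverse, so applying the key byte-wise gives the result directly.
ff xor 2f = d0
57 xor 09 = 5e
c3 xor d4 = 17
fa xor 67 = 9d
c3 xor 90 = 53
ee xor 30 = de
61 xor 21 = 40
ad xor f4 = 59
42 xor 6a = 28
dc xor a7 = 7b
1b xor 04 = 1f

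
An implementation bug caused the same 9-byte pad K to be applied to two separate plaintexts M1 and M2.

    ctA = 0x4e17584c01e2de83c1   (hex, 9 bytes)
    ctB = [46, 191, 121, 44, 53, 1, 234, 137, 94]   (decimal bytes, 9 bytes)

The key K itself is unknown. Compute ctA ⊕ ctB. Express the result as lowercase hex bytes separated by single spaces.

ctA ⊕ ctB = (M1 ⊕ K) ⊕ (M2 ⊕ K) = M1 ⊕ M2 — the shared key cancels under XOR.
4e XOR 2e = 60
17 XOR bf = a8
58 XOR 79 = 21
4c XOR 2c = 60
01 XOR 35 = 34
e2 XOR 01 = e3
de XOR ea = 34
83 XOR 89 = 0a
c1 XOR 5e = 9f

60 a8 21 60 34 e3 34 0a 9f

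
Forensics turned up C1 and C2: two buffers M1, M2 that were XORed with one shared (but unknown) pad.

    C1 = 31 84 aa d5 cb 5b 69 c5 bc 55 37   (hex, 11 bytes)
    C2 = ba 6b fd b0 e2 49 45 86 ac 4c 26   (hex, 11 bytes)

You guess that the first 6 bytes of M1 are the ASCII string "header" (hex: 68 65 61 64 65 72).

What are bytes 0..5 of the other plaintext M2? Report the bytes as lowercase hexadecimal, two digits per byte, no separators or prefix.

First, C1 ⊕ C2 = (M1 ⊕ K) ⊕ (M2 ⊕ K) = M1 ⊕ M2, so the key drops out. Then M2 = (M1 ⊕ M2) ⊕ M1 over the first 6 bytes.
byte 0: (31 xor ba) xor 68 = 8b xor 68 = e3
byte 1: (84 xor 6b) xor 65 = ef xor 65 = 8a
byte 2: (aa xor fd) xor 61 = 57 xor 61 = 36
byte 3: (d5 xor b0) xor 64 = 65 xor 64 = 01
byte 4: (cb xor e2) xor 65 = 29 xor 65 = 4c
byte 5: (5b xor 49) xor 72 = 12 xor 72 = 60

e38a36014c60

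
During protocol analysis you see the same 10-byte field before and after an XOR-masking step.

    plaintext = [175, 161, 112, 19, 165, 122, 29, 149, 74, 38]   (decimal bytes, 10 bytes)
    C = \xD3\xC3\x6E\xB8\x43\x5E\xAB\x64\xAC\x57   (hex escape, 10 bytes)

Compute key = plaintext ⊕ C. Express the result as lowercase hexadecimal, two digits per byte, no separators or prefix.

7c621eabe624b6f1e671

Since C = plaintext ⊕ key, XORing both sides with plaintext gives key = plaintext ⊕ C.
byte 0: 10101111 ⊕ 11010011 = 01111100
byte 1: 10100001 ⊕ 11000011 = 01100010
byte 2: 01110000 ⊕ 01101110 = 00011110
byte 3: 00010011 ⊕ 10111000 = 10101011
byte 4: 10100101 ⊕ 01000011 = 11100110
byte 5: 01111010 ⊕ 01011110 = 00100100
byte 6: 00011101 ⊕ 10101011 = 10110110
byte 7: 10010101 ⊕ 01100100 = 11110001
byte 8: 01001010 ⊕ 10101100 = 11100110
byte 9: 00100110 ⊕ 01010111 = 01110001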